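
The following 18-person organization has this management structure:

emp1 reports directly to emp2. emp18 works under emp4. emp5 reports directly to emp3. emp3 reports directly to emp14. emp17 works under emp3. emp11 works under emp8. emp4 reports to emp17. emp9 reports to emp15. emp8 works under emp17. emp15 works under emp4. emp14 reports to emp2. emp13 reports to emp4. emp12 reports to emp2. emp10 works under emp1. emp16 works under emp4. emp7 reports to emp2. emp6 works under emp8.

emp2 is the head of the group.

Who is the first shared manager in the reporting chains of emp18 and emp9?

emp18's chain of managers is emp4, emp17, emp3, emp14, emp2. emp9's chain of managers is emp15, emp4, emp17, emp3, emp14, emp2. The first manager that appears in both chains is emp4.

emp4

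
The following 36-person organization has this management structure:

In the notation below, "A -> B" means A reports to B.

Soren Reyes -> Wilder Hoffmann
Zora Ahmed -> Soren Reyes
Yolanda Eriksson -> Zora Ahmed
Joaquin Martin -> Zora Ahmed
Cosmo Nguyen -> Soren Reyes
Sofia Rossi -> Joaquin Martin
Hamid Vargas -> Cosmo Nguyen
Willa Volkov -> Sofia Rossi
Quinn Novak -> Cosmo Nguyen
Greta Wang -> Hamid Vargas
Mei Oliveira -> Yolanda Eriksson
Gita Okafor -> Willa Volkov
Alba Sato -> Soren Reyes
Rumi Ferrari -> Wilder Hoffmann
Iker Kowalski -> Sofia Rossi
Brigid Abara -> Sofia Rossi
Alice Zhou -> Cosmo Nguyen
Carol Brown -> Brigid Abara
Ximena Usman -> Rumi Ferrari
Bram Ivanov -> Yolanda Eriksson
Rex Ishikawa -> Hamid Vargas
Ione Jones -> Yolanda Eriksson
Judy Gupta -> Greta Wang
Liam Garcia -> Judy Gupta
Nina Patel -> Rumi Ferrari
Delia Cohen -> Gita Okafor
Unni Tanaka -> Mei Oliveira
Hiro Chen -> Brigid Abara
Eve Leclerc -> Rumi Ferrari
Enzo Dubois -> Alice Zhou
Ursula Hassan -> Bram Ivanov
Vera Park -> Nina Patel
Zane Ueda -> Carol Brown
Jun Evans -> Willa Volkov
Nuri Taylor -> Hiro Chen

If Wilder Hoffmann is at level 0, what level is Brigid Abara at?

5

Chain from Brigid Abara up to Wilder Hoffmann: Brigid Abara → Sofia Rossi → Joaquin Martin → Zora Ahmed → Soren Reyes → Wilder Hoffmann. That is 5 steps up, so Brigid Abara is 5 levels below Wilder Hoffmann.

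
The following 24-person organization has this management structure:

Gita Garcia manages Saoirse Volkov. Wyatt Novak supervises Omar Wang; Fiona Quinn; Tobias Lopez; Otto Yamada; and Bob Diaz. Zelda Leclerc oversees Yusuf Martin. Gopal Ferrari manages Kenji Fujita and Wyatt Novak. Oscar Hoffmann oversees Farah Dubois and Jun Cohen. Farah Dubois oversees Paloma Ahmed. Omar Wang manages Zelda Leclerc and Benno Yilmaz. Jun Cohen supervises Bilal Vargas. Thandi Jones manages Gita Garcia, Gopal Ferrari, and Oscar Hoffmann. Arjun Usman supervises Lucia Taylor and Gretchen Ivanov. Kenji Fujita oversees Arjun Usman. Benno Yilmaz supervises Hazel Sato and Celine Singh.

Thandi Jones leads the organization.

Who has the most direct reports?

Wyatt Novak

Direct-report counts: Thandi Jones has 3; Oscar Hoffmann has 2; Jun Cohen has 1; Farah Dubois has 1; Gita Garcia has 1; Gopal Ferrari has 2; Kenji Fujita has 1; Arjun Usman has 2; Wyatt Novak has 5; Omar Wang has 2; Benno Yilmaz has 2; Zelda Leclerc has 1. The largest is 5, held by Wyatt Novak.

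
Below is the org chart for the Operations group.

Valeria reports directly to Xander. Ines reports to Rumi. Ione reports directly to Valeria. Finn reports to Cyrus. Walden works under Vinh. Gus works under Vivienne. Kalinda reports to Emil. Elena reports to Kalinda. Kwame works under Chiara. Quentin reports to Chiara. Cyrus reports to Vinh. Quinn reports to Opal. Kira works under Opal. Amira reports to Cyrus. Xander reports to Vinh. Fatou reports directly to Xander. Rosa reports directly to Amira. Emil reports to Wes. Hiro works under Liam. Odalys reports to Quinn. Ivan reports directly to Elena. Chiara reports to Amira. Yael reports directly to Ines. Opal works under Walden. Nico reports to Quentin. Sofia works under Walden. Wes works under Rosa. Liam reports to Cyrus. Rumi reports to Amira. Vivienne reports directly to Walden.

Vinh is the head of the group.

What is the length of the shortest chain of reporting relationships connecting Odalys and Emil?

9

Odalys is 4 levels below Vinh, and Emil is 5 levels below Vinh (their lowest common manager). The shortest path runs up from Odalys to Vinh and back down to Emil: 4 + 5 = 9 links.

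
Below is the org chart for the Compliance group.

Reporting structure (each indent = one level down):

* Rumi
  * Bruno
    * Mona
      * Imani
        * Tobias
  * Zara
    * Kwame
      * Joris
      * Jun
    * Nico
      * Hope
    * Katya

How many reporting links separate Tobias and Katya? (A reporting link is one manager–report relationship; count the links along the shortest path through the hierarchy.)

6

Tobias is 4 levels below Rumi, and Katya is 2 levels below Rumi (their lowest common manager). The shortest path runs up from Tobias to Rumi and back down to Katya: 4 + 2 = 6 links.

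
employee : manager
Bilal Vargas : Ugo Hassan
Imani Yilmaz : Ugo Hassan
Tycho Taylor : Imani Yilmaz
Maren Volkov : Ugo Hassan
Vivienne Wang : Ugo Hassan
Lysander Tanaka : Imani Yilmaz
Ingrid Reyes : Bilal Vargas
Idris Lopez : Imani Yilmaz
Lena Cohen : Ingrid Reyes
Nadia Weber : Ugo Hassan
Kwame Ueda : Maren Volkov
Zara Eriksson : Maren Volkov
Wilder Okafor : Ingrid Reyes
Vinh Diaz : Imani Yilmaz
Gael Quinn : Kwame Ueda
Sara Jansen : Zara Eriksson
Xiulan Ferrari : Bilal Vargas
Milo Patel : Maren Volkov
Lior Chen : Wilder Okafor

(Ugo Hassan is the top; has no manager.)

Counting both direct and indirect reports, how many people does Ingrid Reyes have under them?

Ingrid Reyes directly manages Lena Cohen, Wilder Okafor. Lena Cohen has no reports. Under Wilder Okafor: Lior Chen (1). So Ingrid Reyes's organization is 2 direct reports plus everyone under them: 1 + 2 = 3.

3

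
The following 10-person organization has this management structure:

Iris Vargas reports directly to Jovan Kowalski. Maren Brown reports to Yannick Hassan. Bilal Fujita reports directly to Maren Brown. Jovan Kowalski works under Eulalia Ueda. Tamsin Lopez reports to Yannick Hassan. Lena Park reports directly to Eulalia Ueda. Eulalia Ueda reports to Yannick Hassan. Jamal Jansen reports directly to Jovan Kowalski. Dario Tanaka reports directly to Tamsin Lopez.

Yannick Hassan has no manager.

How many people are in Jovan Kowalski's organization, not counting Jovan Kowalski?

2

Jovan Kowalski directly manages Iris Vargas, Jamal Jansen. Iris Vargas has no reports. Jamal Jansen has no reports. So Jovan Kowalski's organization is 2 direct reports plus everyone under them: 1 + 1 = 2.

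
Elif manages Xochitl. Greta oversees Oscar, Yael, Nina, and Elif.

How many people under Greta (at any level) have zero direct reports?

The people in Greta's organization with no one reporting to them are Nina, Xochitl, Oscar, Yael. That is 4.

4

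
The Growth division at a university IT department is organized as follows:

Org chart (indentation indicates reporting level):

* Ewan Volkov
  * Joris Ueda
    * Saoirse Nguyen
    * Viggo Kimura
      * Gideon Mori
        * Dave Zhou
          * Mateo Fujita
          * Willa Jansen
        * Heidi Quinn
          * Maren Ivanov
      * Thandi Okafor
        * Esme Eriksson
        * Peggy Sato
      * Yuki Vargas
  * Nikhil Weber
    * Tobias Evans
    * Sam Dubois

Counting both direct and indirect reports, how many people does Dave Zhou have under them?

2

Dave Zhou directly manages Mateo Fujita, Willa Jansen. Mateo Fujita has no reports. Willa Jansen has no reports. So Dave Zhou's organization is 2 direct reports plus everyone under them: 1 + 1 = 2.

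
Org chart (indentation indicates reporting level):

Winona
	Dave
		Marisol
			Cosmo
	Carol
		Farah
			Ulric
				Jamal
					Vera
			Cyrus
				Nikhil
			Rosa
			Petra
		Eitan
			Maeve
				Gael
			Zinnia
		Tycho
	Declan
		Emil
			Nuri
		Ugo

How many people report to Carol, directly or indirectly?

Carol directly manages Farah, Eitan, Tycho. Under Farah: Petra, Rosa, Cyrus, Nikhil, Ulric, Jamal, Vera (7). Under Eitan: Zinnia, Maeve, Gael (3). Tycho has no reports. So Carol's organization is 3 direct reports plus everyone under them: 8 + 4 + 1 = 13.

13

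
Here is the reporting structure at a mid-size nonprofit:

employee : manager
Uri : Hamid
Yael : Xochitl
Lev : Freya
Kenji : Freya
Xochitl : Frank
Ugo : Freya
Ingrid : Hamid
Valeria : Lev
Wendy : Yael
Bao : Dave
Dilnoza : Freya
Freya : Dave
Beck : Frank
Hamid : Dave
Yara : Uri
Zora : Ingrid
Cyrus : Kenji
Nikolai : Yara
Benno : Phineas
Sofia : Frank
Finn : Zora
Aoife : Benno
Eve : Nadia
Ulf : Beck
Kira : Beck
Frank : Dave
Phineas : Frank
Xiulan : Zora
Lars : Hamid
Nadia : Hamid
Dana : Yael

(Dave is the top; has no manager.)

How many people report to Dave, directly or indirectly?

31

Dave directly manages Frank, Hamid, Freya, Bao. Under Frank: Sofia, Phineas, Benno, Aoife, Xochitl, Yael, Wendy, Dana, Beck, Kira, Ulf (11). Under Hamid: Nadia, Eve, Ingrid, Zora, Finn, Xiulan, Uri, Yara, Nikolai, Lars (10). Under Freya: Kenji, Cyrus, Lev, Valeria, Dilnoza, Ugo (6). Bao has no reports. So Dave's organization is 4 direct reports plus everyone under them: 12 + 11 + 7 + 1 = 31.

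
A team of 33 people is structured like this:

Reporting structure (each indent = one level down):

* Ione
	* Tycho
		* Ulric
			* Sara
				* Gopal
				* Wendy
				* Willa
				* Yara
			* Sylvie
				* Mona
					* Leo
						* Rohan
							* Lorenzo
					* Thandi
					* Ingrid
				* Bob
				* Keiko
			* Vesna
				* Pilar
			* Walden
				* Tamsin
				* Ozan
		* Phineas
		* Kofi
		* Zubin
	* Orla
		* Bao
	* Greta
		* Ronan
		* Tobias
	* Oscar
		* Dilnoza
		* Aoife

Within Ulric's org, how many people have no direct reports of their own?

12

The people in Ulric's organization with no one reporting to them are Ozan, Tamsin, Pilar, Keiko, Bob, Ingrid, Thandi, Lorenzo, Yara, Willa, Wendy, Gopal. That is 12.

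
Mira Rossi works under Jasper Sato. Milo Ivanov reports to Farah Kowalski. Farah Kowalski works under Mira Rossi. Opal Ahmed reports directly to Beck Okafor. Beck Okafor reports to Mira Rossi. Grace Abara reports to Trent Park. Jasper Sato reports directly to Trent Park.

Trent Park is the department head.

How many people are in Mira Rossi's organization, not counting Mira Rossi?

4

Mira Rossi directly manages Beck Okafor, Farah Kowalski. Under Beck Okafor: Opal Ahmed (1). Under Farah Kowalski: Milo Ivanov (1). So Mira Rossi's organization is 2 direct reports plus everyone under them: 2 + 2 = 4.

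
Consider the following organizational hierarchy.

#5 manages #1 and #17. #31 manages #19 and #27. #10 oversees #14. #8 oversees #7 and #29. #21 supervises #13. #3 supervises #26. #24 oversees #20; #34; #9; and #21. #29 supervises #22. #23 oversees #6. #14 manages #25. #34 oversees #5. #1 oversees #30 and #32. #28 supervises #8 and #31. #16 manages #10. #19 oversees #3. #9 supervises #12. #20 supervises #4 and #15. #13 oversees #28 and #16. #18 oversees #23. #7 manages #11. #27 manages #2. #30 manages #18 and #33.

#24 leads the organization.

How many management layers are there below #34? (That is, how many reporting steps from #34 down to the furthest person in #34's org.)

The longest chain under #34 runs #34 → #5 → #1 → #30 → #18 → #23 → #6, which is 6 levels below #34.

6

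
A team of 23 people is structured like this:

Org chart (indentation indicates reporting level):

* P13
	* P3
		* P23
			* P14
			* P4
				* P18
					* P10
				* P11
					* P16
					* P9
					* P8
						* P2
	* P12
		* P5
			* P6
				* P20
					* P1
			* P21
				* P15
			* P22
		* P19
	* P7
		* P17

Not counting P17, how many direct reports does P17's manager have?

P17 reports to P7, and P7 has no other direct reports. P17 has 0 peers.

0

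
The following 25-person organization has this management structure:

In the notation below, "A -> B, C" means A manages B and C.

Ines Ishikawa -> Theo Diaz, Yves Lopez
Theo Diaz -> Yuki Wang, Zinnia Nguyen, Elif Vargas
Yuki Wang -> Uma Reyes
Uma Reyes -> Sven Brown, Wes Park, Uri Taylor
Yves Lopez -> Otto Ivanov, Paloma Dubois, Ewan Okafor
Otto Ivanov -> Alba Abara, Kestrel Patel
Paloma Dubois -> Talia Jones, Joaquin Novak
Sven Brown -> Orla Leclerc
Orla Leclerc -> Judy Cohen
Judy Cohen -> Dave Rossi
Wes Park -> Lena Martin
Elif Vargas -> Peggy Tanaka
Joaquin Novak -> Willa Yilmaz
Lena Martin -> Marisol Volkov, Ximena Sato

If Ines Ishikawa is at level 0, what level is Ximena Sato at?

Chain from Ximena Sato up to Ines Ishikawa: Ximena Sato → Lena Martin → Wes Park → Uma Reyes → Yuki Wang → Theo Diaz → Ines Ishikawa. That is 6 steps up, so Ximena Sato is 6 levels below Ines Ishikawa.

6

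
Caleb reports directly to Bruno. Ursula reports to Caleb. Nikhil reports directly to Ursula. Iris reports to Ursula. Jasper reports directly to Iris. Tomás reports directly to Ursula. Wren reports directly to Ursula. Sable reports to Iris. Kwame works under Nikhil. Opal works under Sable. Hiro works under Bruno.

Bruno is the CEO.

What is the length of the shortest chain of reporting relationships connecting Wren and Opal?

4

Wren is 1 level below Ursula, and Opal is 3 levels below Ursula (their lowest common manager). The shortest path runs up from Wren to Ursula and back down to Opal: 1 + 3 = 4 links.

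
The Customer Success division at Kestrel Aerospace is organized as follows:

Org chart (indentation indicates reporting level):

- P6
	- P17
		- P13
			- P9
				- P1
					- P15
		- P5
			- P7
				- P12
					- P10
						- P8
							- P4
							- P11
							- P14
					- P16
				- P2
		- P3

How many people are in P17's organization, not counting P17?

15

P17 directly manages P13, P5, P3. Under P13: P9, P1, P15 (3). Under P5: P7, P2, P12, P16, P10, P8, P14, P11, P4 (9). P3 has no reports. So P17's organization is 3 direct reports plus everyone under them: 4 + 10 + 1 = 15.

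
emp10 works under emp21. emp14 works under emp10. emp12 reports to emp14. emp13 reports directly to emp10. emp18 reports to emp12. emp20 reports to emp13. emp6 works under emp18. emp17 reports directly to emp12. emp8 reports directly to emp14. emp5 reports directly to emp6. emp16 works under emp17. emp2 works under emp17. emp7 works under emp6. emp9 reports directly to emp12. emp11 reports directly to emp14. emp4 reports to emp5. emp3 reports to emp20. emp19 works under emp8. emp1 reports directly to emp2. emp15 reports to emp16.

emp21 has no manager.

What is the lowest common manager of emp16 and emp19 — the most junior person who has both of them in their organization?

emp16's chain of managers is emp17, emp12, emp14, emp10, emp21. emp19's chain of managers is emp8, emp14, emp10, emp21. The first manager that appears in both chains is emp14.

emp14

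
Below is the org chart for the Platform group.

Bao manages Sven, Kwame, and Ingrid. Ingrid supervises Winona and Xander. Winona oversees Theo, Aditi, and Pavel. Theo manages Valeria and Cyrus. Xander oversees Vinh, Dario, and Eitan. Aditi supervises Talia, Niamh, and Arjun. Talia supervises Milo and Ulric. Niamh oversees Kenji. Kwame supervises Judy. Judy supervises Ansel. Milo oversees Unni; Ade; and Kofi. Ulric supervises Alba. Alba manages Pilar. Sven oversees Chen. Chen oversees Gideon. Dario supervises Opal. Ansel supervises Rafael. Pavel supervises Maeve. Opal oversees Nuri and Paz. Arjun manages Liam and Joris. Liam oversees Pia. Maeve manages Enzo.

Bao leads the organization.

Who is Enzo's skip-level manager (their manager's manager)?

Enzo reports to Maeve, and Maeve reports to Pavel. So Enzo's skip-level manager is Pavel.

Pavel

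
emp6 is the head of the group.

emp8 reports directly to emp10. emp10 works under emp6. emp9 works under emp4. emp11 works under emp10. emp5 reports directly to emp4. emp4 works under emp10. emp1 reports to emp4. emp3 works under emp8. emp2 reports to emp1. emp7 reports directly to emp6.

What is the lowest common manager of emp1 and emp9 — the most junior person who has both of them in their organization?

emp1's chain of managers is emp4, emp10, emp6. emp9's chain of managers is emp4, emp10, emp6. The first manager that appears in both chains is emp4.

emp4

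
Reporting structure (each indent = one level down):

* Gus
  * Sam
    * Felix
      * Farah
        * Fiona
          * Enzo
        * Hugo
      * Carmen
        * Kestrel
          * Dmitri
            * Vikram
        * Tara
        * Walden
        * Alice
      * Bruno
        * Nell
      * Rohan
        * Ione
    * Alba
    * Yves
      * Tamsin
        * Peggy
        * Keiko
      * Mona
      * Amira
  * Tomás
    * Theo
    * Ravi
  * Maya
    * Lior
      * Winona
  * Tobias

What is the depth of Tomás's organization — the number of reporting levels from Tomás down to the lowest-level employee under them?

The longest chain under Tomás runs Tomás → Ravi, which is 1 level below Tomás.

1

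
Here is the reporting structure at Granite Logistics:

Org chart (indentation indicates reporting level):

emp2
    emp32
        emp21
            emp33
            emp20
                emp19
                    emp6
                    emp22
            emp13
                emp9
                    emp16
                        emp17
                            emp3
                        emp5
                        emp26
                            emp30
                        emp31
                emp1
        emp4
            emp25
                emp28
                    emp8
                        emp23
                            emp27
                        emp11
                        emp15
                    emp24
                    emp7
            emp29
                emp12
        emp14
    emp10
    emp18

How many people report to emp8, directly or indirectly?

4

emp8 directly manages emp23, emp11, emp15. Under emp23: emp27 (1). emp11 has no reports. emp15 has no reports. So emp8's organization is 3 direct reports plus everyone under them: 2 + 1 + 1 = 4.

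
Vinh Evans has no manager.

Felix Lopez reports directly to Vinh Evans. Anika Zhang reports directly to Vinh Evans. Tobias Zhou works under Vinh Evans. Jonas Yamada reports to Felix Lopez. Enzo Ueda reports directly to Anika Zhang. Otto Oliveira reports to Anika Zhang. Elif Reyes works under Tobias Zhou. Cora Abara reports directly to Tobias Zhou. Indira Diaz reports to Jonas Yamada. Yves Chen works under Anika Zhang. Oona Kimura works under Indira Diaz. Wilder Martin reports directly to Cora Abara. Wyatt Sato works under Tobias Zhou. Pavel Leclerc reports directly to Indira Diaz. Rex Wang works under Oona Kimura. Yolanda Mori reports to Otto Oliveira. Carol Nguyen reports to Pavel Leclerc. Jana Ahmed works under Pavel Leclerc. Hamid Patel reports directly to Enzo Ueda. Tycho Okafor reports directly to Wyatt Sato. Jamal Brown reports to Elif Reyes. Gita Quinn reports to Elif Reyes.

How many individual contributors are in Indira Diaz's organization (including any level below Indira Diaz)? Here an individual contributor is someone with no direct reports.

The people in Indira Diaz's organization with no one reporting to them are Jana Ahmed, Carol Nguyen, Rex Wang. That is 3.

3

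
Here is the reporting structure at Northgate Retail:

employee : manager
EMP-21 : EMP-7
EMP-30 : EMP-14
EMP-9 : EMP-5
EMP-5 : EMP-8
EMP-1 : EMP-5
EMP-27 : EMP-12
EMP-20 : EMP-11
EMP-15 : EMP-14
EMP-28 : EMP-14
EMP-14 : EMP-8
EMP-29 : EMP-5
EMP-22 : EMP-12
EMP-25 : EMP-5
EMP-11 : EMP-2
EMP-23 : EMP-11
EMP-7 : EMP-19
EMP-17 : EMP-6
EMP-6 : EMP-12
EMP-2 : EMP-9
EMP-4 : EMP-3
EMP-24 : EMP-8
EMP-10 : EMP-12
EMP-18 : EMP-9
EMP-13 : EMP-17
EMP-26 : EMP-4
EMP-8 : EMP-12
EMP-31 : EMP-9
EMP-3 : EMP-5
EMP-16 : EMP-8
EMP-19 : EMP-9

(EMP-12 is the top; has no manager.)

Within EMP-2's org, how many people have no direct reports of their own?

2

The people in EMP-2's organization with no one reporting to them are EMP-20, EMP-23. That is 2.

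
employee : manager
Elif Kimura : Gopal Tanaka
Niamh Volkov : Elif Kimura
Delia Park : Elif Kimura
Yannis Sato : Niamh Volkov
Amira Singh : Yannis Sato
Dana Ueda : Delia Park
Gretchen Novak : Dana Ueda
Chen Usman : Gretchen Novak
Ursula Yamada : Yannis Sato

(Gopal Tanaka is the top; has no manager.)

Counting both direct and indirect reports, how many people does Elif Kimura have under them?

Elif Kimura directly manages Niamh Volkov, Delia Park. Under Niamh Volkov: Yannis Sato, Ursula Yamada, Amira Singh (3). Under Delia Park: Dana Ueda, Gretchen Novak, Chen Usman (3). So Elif Kimura's organization is 2 direct reports plus everyone under them: 4 + 4 = 8.

8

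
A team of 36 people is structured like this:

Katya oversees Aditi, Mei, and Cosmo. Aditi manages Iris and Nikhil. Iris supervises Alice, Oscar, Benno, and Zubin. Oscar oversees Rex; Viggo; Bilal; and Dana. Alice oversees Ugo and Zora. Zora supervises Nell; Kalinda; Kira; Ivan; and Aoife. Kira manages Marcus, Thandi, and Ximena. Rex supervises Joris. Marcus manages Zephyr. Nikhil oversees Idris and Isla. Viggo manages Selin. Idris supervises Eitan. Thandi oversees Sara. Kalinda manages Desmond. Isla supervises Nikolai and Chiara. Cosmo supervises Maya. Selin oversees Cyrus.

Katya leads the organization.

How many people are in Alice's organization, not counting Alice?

13

Alice directly manages Zora, Ugo. Under Zora: Nell, Aoife, Kalinda, Desmond, Ivan, Kira, Ximena, Thandi, Sara, Marcus, Zephyr (11). Ugo has no reports. So Alice's organization is 2 direct reports plus everyone under them: 12 + 1 = 13.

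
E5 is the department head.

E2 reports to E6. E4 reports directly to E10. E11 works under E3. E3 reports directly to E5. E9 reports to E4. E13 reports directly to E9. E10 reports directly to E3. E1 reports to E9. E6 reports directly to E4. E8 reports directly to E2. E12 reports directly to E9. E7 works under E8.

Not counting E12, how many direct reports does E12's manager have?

E12 reports to E9. E9's other direct reports are E1, E13 — 2 peers.

2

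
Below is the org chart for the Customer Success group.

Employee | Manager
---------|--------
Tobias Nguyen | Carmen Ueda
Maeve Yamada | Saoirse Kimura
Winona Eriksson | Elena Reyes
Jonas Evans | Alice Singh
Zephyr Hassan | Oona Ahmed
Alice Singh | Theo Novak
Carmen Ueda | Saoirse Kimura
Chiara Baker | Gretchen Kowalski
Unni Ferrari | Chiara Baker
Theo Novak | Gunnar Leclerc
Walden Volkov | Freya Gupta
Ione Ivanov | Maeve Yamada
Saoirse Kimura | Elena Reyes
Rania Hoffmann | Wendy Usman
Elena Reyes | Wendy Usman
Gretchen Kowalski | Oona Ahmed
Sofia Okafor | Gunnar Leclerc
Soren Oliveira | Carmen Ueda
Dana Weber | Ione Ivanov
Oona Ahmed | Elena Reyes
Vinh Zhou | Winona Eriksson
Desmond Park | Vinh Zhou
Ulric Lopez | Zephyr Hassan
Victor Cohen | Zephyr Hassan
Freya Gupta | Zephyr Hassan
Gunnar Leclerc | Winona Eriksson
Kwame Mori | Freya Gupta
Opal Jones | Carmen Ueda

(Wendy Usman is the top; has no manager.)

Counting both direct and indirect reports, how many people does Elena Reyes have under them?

Elena Reyes directly manages Saoirse Kimura, Winona Eriksson, Oona Ahmed. Under Saoirse Kimura: Carmen Ueda, Soren Oliveira, Opal Jones, Tobias Nguyen, Maeve Yamada, Ione Ivanov, Dana Weber (7). Under Winona Eriksson: Vinh Zhou, Desmond Park, Gunnar Leclerc, Sofia Okafor, Theo Novak, Alice Singh, Jonas Evans (7). Under Oona Ahmed: Gretchen Kowalski, Chiara Baker, Unni Ferrari, Zephyr Hassan, Ulric Lopez, Freya Gupta, Kwame Mori, Walden Volkov, Victor Cohen (9). So Elena Reyes's organization is 3 direct reports plus everyone under them: 8 + 8 + 10 = 26.

26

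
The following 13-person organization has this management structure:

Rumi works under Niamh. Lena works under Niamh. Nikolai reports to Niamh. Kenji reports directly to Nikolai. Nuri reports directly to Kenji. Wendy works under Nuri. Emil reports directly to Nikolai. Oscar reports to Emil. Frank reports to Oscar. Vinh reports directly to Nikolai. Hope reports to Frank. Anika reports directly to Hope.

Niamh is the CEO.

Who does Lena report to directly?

Lena reports directly to Niamh.

Niamh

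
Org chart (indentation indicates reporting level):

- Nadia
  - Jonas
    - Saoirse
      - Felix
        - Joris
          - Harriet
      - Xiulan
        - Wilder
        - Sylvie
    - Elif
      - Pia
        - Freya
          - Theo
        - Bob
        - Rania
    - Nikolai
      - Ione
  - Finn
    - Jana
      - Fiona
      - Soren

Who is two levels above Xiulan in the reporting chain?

Xiulan reports to Saoirse, and Saoirse reports to Jonas. So Xiulan's skip-level manager is Jonas.

Jonas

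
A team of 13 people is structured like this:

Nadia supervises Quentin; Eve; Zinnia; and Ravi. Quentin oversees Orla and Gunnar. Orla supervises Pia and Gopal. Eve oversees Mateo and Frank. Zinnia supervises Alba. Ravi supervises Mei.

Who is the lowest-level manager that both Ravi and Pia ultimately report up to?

Nadia

Ravi's chain of managers is Nadia. Pia's chain of managers is Orla, Quentin, Nadia. The first manager that appears in both chains is Nadia.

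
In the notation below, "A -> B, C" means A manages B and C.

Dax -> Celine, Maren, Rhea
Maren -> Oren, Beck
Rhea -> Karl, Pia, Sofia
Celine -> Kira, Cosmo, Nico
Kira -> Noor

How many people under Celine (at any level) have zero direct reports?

3

The people in Celine's organization with no one reporting to them are Nico, Cosmo, Noor. That is 3.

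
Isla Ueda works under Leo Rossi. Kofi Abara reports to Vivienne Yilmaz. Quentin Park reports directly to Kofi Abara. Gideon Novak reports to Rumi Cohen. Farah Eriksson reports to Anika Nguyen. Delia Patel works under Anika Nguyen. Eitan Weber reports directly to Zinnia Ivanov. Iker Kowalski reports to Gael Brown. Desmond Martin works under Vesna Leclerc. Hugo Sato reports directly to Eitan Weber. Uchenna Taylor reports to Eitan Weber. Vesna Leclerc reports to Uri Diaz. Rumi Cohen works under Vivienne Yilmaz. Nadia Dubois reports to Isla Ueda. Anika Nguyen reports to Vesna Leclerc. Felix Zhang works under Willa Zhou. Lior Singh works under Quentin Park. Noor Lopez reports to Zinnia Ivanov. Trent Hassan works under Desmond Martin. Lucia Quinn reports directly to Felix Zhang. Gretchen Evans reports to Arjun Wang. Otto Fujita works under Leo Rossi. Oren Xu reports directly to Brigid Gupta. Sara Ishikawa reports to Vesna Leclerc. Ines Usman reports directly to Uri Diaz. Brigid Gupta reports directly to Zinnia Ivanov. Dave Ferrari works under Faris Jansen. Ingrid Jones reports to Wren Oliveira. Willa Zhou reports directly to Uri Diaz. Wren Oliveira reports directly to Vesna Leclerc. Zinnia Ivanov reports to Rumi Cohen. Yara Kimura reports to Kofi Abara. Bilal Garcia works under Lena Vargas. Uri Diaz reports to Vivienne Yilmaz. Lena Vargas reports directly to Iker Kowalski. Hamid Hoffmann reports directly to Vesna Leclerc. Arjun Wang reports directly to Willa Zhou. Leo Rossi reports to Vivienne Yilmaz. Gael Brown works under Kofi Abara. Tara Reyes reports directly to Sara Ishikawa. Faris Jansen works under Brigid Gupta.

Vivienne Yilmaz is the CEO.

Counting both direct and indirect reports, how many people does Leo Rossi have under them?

Leo Rossi directly manages Otto Fujita, Isla Ueda. Otto Fujita has no reports. Under Isla Ueda: Nadia Dubois (1). So Leo Rossi's organization is 2 direct reports plus everyone under them: 1 + 2 = 3.

3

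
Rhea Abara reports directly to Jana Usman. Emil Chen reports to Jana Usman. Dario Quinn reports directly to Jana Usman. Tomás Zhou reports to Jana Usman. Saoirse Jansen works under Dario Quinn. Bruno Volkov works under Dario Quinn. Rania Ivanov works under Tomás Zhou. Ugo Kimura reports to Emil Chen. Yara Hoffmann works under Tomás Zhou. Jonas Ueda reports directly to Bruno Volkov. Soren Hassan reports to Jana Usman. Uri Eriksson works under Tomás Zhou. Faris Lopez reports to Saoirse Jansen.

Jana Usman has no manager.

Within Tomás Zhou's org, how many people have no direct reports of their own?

3

The people in Tomás Zhou's organization with no one reporting to them are Uri Eriksson, Yara Hoffmann, Rania Ivanov. That is 3.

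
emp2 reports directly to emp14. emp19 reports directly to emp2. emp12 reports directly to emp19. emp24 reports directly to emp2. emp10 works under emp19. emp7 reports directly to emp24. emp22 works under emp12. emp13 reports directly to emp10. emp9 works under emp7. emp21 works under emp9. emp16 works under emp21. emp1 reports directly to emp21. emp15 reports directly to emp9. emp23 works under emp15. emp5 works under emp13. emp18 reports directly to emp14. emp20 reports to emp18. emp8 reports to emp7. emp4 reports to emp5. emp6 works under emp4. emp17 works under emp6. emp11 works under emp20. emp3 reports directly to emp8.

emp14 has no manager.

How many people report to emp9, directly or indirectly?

emp9 directly manages emp21, emp15. Under emp21: emp1, emp16 (2). Under emp15: emp23 (1). So emp9's organization is 2 direct reports plus everyone under them: 3 + 2 = 5.

5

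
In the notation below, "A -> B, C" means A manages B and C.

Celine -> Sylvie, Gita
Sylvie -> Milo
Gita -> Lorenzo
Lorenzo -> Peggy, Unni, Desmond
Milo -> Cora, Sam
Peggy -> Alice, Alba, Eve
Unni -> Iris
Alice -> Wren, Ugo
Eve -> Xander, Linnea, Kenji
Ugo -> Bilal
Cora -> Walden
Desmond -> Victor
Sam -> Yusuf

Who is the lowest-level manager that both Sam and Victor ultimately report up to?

Sam's chain of managers is Milo, Sylvie, Celine. Victor's chain of managers is Desmond, Lorenzo, Gita, Celine. The first manager that appears in both chains is Celine.

Celine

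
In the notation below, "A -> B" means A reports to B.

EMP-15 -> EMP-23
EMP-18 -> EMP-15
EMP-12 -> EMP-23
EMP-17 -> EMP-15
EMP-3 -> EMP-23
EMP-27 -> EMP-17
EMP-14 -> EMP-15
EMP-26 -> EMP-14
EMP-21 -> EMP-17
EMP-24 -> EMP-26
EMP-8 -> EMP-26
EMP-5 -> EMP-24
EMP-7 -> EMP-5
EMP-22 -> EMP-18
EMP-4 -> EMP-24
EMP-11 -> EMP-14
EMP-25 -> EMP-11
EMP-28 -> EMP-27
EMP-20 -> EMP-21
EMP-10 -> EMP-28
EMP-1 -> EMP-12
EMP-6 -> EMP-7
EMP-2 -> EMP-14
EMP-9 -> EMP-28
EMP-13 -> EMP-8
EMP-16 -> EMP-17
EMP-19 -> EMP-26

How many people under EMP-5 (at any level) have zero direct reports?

The only person in EMP-5's organization with no one reporting to them is EMP-6. That is 1.

1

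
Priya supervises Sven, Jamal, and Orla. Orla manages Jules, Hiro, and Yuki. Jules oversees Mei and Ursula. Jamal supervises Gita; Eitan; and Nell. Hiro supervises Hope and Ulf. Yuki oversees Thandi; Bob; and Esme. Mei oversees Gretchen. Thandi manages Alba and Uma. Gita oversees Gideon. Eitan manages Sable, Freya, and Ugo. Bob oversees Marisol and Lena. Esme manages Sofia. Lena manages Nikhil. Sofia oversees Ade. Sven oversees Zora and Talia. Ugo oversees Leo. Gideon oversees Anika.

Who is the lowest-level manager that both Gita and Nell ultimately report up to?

Gita's chain of managers is Jamal, Priya. Nell's chain of managers is Jamal, Priya. The first manager that appears in both chains is Jamal.

Jamal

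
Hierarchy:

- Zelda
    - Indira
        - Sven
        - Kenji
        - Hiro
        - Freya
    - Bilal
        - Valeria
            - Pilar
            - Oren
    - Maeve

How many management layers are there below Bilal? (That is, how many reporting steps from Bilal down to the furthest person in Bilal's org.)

2

The longest chain under Bilal runs Bilal → Valeria → Oren, which is 2 levels below Bilal.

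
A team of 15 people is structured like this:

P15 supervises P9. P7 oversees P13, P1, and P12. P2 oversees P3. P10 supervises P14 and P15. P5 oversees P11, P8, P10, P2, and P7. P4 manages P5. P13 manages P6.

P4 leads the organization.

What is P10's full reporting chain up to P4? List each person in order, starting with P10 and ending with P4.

P10 -> P5 -> P4

P10 reports to P5. P5 reports to P4. P4 is at the top.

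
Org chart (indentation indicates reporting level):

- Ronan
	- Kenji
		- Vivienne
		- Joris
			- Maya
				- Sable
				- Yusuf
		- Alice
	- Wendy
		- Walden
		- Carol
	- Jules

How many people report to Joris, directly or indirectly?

3

Joris directly manages Maya. Under Maya: Yusuf, Sable (2). That's 3 in total.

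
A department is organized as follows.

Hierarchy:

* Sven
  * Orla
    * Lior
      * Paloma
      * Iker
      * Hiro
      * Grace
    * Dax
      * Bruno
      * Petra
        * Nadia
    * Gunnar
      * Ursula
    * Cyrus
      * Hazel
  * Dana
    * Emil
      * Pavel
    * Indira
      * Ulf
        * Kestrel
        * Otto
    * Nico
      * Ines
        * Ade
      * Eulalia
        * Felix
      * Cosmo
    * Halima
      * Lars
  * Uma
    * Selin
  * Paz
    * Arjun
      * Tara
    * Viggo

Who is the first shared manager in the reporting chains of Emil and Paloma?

Emil's chain of managers is Dana, Sven. Paloma's chain of managers is Lior, Orla, Sven. The first manager that appears in both chains is Sven.

Sven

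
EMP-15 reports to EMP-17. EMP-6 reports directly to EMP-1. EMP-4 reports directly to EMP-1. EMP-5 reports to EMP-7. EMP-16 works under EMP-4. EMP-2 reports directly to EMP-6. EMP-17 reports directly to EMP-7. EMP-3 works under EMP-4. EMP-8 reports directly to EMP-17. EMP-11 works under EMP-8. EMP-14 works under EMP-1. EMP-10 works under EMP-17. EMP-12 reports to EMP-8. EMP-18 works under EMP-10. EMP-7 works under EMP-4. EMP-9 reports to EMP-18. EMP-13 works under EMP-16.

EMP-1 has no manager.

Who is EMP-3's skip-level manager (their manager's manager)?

EMP-3 reports to EMP-4, and EMP-4 reports to EMP-1. So EMP-3's skip-level manager is EMP-1.

EMP-1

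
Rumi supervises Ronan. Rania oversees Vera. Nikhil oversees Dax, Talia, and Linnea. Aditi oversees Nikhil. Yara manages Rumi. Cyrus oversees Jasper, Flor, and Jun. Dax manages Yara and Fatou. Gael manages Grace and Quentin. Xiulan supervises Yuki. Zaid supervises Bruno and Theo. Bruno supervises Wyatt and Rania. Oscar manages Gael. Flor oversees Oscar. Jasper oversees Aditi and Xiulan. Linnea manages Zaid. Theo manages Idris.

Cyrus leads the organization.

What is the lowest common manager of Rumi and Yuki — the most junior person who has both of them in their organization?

Jasper

Rumi's chain of managers is Yara, Dax, Nikhil, Aditi, Jasper, Cyrus. Yuki's chain of managers is Xiulan, Jasper, Cyrus. The first manager that appears in both chains is Jasper.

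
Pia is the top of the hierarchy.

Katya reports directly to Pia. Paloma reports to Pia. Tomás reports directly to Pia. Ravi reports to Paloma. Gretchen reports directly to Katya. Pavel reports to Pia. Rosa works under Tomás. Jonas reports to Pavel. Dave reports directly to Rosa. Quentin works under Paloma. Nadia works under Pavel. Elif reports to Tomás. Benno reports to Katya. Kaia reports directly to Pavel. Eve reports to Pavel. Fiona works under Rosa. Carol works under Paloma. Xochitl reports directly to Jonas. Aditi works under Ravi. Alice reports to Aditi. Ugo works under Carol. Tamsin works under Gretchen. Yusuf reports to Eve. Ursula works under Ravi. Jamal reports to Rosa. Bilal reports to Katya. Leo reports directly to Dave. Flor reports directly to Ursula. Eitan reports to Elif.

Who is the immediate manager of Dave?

Rosa

Dave reports directly to Rosa.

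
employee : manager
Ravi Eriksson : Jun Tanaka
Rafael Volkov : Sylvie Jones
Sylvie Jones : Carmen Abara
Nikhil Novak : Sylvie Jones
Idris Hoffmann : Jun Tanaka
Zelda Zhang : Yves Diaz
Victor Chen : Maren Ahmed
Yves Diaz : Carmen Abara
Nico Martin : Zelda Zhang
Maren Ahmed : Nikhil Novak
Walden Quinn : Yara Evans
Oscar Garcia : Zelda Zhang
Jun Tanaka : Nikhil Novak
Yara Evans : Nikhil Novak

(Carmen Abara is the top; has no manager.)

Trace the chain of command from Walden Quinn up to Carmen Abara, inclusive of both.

Walden Quinn -> Yara Evans -> Nikhil Novak -> Sylvie Jones -> Carmen Abara

Walden Quinn reports to Yara Evans. Yara Evans reports to Nikhil Novak. Nikhil Novak reports to Sylvie Jones. Sylvie Jones reports to Carmen Abara. Carmen Abara is at the top.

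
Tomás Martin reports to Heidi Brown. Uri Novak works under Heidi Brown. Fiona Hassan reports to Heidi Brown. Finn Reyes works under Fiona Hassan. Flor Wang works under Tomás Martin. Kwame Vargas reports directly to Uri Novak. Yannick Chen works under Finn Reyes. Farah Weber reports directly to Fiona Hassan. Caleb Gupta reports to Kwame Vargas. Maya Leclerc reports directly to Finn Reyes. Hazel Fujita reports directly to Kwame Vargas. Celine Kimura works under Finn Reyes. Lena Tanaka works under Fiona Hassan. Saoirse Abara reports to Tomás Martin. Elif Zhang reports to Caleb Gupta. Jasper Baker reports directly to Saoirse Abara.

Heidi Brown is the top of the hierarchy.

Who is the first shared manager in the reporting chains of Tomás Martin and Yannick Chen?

Heidi Brown

Tomás Martin's chain of managers is Heidi Brown. Yannick Chen's chain of managers is Finn Reyes, Fiona Hassan, Heidi Brown. The first manager that appears in both chains is Heidi Brown.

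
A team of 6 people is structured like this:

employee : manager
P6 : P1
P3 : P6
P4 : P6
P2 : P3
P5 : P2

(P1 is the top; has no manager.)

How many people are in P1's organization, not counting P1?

5

P1 directly manages P6. Under P6: P4, P3, P2, P5 (4). That's 5 in total.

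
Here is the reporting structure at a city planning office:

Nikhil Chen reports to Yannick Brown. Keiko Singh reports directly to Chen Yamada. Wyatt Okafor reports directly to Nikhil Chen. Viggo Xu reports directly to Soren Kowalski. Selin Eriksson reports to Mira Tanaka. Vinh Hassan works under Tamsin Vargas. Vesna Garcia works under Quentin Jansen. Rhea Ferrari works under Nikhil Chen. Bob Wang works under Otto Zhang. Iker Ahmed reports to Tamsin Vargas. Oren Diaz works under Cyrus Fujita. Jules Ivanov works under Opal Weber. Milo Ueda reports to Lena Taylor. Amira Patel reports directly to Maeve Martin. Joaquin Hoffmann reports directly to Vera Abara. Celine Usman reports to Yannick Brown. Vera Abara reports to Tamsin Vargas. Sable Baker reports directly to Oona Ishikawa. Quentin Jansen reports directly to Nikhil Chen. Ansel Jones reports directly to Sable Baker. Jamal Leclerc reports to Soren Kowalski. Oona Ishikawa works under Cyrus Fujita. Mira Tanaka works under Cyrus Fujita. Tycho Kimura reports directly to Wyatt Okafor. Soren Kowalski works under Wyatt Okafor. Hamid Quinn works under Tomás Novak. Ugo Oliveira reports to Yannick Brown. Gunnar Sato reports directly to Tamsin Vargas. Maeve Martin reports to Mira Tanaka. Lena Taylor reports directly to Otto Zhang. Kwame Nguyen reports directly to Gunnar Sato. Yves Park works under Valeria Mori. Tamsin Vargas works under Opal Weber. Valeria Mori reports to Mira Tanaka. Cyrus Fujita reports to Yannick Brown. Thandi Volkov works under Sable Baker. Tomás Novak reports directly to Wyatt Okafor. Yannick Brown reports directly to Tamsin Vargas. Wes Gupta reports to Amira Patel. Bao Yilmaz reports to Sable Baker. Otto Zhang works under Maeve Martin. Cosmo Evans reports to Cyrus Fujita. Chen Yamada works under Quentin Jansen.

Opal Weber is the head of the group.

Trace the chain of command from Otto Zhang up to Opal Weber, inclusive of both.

Otto Zhang -> Maeve Martin -> Mira Tanaka -> Cyrus Fujita -> Yannick Brown -> Tamsin Vargas -> Opal Weber

Otto Zhang reports to Maeve Martin. Maeve Martin reports to Mira Tanaka. Mira Tanaka reports to Cyrus Fujita. Cyrus Fujita reports to Yannick Brown. Yannick Brown reports to Tamsin Vargas. Tamsin Vargas reports to Opal Weber. Opal Weber is at the top.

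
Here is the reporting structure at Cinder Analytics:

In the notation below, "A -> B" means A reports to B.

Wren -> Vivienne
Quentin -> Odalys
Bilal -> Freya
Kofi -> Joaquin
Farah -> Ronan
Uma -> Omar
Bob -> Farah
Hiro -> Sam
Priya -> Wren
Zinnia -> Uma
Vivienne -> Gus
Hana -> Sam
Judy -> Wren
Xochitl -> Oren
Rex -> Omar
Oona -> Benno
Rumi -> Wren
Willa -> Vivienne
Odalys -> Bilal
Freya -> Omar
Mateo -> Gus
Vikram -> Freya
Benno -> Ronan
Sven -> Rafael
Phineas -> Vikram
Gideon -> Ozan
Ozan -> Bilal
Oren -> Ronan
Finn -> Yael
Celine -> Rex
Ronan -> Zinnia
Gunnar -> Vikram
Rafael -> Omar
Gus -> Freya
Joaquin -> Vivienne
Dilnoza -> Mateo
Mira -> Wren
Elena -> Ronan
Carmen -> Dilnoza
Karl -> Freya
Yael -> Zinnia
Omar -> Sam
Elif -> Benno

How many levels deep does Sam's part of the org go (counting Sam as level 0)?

The longest chain under Sam runs Sam → Omar → Uma → Zinnia → Ronan → Farah → Bob, which is 6 levels below Sam.

6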